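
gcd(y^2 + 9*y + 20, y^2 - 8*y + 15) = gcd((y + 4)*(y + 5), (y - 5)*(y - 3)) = 1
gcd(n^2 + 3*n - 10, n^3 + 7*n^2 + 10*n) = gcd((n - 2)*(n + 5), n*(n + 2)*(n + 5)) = n + 5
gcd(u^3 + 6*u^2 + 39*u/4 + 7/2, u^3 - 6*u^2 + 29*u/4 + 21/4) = u + 1/2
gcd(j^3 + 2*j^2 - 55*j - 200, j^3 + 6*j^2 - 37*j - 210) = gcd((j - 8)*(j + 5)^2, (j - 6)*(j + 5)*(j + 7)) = j + 5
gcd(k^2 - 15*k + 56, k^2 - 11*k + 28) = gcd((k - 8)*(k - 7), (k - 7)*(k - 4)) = k - 7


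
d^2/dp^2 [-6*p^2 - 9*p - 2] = -12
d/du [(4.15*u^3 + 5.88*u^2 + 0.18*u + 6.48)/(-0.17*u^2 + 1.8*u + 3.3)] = (-0.7055*u^4 + 14.94*u^3 + 51.6996*u^2 + 41.0112*u - 11.07)/(0.0289*u^4 - 0.612*u^3 + 2.118*u^2 + 11.88*u + 10.89)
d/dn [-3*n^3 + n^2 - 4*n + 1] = -9*n^2 + 2*n - 4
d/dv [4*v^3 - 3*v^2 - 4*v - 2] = 12*v^2 - 6*v - 4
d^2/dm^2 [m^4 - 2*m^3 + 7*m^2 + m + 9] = 12*m^2 - 12*m + 14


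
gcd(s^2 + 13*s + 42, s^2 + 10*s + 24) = s + 6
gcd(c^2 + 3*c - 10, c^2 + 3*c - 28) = 1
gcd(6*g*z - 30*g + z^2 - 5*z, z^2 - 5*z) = z - 5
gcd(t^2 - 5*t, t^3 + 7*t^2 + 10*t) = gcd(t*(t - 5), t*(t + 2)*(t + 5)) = t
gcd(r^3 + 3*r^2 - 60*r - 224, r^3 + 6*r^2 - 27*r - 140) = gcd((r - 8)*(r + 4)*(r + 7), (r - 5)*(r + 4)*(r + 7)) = r^2 + 11*r + 28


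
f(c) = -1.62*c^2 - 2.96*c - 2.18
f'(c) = -3.24*c - 2.96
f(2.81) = -23.29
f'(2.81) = -12.06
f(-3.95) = -15.76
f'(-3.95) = 9.84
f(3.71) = -35.46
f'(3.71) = -14.98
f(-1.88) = -2.34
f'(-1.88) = 3.13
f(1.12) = -7.53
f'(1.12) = -6.59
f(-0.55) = -1.04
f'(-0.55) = -1.18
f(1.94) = -14.02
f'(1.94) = -9.25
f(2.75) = -22.57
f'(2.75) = -11.87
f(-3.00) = -7.88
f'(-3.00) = 6.76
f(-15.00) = -322.28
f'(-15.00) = 45.64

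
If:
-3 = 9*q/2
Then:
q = -2/3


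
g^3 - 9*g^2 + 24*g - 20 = (g - 5)*(g - 2)^2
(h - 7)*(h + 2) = h^2 - 5*h - 14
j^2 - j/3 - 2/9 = (j - 2/3)*(j + 1/3)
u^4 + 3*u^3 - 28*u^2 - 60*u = u*(u - 5)*(u + 2)*(u + 6)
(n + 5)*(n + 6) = n^2 + 11*n + 30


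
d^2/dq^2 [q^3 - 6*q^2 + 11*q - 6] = 6*q - 12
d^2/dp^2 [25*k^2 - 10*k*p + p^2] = 2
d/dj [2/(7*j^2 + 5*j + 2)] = 2*(-14*j - 5)/(7*j^2 + 5*j + 2)^2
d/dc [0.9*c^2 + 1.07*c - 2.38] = 1.8*c + 1.07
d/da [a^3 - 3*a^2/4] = 3*a*(2*a - 1)/2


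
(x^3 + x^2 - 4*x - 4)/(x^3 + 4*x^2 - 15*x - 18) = (x^2 - 4)/(x^2 + 3*x - 18)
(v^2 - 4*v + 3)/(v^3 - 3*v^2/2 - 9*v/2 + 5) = 2*(v - 3)/(2*v^2 - v - 10)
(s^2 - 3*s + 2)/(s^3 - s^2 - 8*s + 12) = (s - 1)/(s^2 + s - 6)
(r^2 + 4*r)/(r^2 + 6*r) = (r + 4)/(r + 6)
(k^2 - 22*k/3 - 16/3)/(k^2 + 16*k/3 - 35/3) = (3*k^2 - 22*k - 16)/(3*k^2 + 16*k - 35)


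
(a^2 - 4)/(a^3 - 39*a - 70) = (a - 2)/(a^2 - 2*a - 35)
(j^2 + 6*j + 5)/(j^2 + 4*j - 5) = (j + 1)/(j - 1)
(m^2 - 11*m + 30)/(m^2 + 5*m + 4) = (m^2 - 11*m + 30)/(m^2 + 5*m + 4)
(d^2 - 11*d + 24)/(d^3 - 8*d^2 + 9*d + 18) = (d - 8)/(d^2 - 5*d - 6)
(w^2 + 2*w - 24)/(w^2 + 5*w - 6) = (w - 4)/(w - 1)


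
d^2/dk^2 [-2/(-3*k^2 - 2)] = 12*(9*k^2 - 2)/(3*k^2 + 2)^3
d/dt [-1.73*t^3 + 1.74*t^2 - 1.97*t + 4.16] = -5.19*t^2 + 3.48*t - 1.97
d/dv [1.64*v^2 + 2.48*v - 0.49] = 3.28*v + 2.48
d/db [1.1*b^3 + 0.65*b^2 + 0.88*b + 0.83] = 3.3*b^2 + 1.3*b + 0.88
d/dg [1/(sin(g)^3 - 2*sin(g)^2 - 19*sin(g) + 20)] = (-3*sin(g)^2 + 4*sin(g) + 19)*cos(g)/(sin(g)^3 - 2*sin(g)^2 - 19*sin(g) + 20)^2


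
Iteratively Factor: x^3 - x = (x + 1)*(x^2 - x) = x*(x + 1)*(x - 1)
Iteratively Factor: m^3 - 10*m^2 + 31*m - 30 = (m - 2)*(m^2 - 8*m + 15) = (m - 3)*(m - 2)*(m - 5)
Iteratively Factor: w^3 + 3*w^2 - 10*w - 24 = (w + 4)*(w^2 - w - 6) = (w - 3)*(w + 4)*(w + 2)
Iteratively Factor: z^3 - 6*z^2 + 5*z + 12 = (z - 3)*(z^2 - 3*z - 4) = (z - 3)*(z + 1)*(z - 4)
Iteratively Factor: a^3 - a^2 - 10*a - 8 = (a + 1)*(a^2 - 2*a - 8) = (a - 4)*(a + 1)*(a + 2)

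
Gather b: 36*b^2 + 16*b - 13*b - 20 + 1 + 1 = 36*b^2 + 3*b - 18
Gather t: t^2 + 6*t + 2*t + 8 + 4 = t^2 + 8*t + 12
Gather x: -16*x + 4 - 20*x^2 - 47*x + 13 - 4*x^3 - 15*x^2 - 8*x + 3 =-4*x^3 - 35*x^2 - 71*x + 20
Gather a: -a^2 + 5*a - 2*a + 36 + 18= -a^2 + 3*a + 54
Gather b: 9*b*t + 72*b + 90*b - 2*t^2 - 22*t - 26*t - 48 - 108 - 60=b*(9*t + 162) - 2*t^2 - 48*t - 216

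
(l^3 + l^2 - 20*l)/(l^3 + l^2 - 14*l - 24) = l*(l + 5)/(l^2 + 5*l + 6)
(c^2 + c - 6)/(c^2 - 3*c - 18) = (c - 2)/(c - 6)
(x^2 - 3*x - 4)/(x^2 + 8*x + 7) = (x - 4)/(x + 7)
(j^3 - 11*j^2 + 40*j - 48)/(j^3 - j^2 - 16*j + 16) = (j^2 - 7*j + 12)/(j^2 + 3*j - 4)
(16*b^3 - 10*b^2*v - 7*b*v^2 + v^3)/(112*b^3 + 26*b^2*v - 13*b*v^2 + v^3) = (-b + v)/(-7*b + v)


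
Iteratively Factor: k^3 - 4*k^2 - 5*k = (k - 5)*(k^2 + k) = (k - 5)*(k + 1)*(k)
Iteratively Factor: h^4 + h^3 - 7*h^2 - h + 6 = (h + 3)*(h^3 - 2*h^2 - h + 2) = (h - 1)*(h + 3)*(h^2 - h - 2) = (h - 1)*(h + 1)*(h + 3)*(h - 2)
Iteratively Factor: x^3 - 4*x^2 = (x)*(x^2 - 4*x) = x*(x - 4)*(x)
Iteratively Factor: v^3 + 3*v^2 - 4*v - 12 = (v + 2)*(v^2 + v - 6) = (v - 2)*(v + 2)*(v + 3)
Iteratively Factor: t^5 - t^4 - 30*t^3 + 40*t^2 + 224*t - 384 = (t - 4)*(t^4 + 3*t^3 - 18*t^2 - 32*t + 96) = (t - 4)*(t - 2)*(t^3 + 5*t^2 - 8*t - 48) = (t - 4)*(t - 2)*(t + 4)*(t^2 + t - 12) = (t - 4)*(t - 2)*(t + 4)^2*(t - 3)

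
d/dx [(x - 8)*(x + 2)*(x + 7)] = 3*x^2 + 2*x - 58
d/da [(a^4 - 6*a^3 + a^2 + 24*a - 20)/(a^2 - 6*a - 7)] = 2*(a^5 - 12*a^4 + 22*a^3 + 48*a^2 + 13*a - 144)/(a^4 - 12*a^3 + 22*a^2 + 84*a + 49)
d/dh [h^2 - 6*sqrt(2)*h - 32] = 2*h - 6*sqrt(2)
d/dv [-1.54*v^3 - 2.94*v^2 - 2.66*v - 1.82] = -4.62*v^2 - 5.88*v - 2.66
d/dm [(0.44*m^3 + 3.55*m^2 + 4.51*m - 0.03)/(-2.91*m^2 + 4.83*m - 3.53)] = (-1.2804*m^4 + 4.2504*m^3 + 25.611*m^2 - 25.2376*m - 15.7754)/(8.4681*m^4 - 28.1106*m^3 + 43.8735*m^2 - 34.0998*m + 12.4609)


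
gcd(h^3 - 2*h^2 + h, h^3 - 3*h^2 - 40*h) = h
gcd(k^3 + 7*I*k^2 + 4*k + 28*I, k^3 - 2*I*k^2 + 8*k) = k + 2*I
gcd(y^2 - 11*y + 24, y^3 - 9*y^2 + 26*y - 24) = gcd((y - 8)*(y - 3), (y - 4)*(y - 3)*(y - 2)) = y - 3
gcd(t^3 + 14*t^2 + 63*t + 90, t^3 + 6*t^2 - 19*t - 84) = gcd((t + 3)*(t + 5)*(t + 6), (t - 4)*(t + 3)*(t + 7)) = t + 3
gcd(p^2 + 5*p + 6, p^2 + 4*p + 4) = p + 2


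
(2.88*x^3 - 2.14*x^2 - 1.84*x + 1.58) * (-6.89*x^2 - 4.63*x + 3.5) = -19.8432*x^5 + 1.4102*x^4 + 32.6658*x^3 - 9.857*x^2 - 13.7554*x + 5.53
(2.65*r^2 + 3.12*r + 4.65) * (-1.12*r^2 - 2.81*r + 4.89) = -2.968*r^4 - 10.9409*r^3 - 1.0167*r^2 + 2.1903*r + 22.7385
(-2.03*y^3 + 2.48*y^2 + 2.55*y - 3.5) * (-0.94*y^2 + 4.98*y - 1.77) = 1.9082*y^5 - 12.4406*y^4 + 13.5465*y^3 + 11.5994*y^2 - 21.9435*y + 6.195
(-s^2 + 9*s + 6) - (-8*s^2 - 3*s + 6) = 7*s^2 + 12*s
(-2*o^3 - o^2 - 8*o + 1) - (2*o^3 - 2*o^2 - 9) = -4*o^3 + o^2 - 8*o + 10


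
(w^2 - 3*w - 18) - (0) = w^2 - 3*w - 18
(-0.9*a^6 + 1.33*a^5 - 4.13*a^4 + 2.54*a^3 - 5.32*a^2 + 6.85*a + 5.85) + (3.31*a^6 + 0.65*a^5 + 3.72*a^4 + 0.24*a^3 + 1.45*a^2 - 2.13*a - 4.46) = 2.41*a^6 + 1.98*a^5 - 0.41*a^4 + 2.78*a^3 - 3.87*a^2 + 4.72*a + 1.39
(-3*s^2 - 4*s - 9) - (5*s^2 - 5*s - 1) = -8*s^2 + s - 8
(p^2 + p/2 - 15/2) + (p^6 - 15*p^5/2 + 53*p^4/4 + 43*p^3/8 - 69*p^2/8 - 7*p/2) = p^6 - 15*p^5/2 + 53*p^4/4 + 43*p^3/8 - 61*p^2/8 - 3*p - 15/2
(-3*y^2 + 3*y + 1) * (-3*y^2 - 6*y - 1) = 9*y^4 + 9*y^3 - 18*y^2 - 9*y - 1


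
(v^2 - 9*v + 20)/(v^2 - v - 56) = (-v^2 + 9*v - 20)/(-v^2 + v + 56)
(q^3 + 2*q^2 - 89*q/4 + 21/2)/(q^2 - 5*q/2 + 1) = (q^2 + 5*q/2 - 21)/(q - 2)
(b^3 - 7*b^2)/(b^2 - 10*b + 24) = b^2*(b - 7)/(b^2 - 10*b + 24)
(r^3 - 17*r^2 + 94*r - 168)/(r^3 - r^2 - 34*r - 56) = (r^2 - 10*r + 24)/(r^2 + 6*r + 8)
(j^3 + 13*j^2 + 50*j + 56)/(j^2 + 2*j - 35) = (j^2 + 6*j + 8)/(j - 5)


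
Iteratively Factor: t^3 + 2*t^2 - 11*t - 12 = (t - 3)*(t^2 + 5*t + 4) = (t - 3)*(t + 4)*(t + 1)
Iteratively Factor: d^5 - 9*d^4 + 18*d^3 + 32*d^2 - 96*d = (d - 4)*(d^4 - 5*d^3 - 2*d^2 + 24*d) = (d - 4)^2*(d^3 - d^2 - 6*d) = (d - 4)^2*(d - 3)*(d^2 + 2*d) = d*(d - 4)^2*(d - 3)*(d + 2)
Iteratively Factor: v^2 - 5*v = (v)*(v - 5)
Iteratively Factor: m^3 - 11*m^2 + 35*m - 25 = (m - 1)*(m^2 - 10*m + 25) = (m - 5)*(m - 1)*(m - 5)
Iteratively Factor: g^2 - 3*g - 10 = (g + 2)*(g - 5)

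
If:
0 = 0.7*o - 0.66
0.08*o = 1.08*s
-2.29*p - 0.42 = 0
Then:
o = 0.94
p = -0.18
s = 0.07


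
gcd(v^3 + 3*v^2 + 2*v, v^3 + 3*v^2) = v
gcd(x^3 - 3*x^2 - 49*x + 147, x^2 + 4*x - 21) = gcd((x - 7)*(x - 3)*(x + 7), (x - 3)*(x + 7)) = x^2 + 4*x - 21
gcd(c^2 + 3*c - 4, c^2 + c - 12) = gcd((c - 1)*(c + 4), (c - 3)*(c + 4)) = c + 4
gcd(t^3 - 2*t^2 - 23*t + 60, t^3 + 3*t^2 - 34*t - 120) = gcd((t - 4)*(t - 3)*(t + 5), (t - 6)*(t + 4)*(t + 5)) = t + 5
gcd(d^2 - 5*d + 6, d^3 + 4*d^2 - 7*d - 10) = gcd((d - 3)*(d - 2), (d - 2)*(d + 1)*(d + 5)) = d - 2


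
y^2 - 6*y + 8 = (y - 4)*(y - 2)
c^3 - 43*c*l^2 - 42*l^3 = (c - 7*l)*(c + l)*(c + 6*l)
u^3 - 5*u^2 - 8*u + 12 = (u - 6)*(u - 1)*(u + 2)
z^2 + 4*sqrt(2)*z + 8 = (z + 2*sqrt(2))^2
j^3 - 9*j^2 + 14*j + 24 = (j - 6)*(j - 4)*(j + 1)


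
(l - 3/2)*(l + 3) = l^2 + 3*l/2 - 9/2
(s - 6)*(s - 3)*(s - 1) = s^3 - 10*s^2 + 27*s - 18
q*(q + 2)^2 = q^3 + 4*q^2 + 4*q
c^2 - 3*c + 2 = (c - 2)*(c - 1)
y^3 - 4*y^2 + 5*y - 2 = (y - 2)*(y - 1)^2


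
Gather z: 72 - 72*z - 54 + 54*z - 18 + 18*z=0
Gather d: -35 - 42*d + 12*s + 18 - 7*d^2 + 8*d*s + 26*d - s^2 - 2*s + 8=-7*d^2 + d*(8*s - 16) - s^2 + 10*s - 9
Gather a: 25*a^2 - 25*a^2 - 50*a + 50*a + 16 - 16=0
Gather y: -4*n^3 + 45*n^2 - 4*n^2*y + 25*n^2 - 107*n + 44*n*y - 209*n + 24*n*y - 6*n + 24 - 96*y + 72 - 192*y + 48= -4*n^3 + 70*n^2 - 322*n + y*(-4*n^2 + 68*n - 288) + 144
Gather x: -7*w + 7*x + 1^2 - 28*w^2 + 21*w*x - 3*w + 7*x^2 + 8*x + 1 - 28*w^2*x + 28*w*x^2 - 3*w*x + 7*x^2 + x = -28*w^2 - 10*w + x^2*(28*w + 14) + x*(-28*w^2 + 18*w + 16) + 2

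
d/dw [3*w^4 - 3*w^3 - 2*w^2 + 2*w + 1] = 12*w^3 - 9*w^2 - 4*w + 2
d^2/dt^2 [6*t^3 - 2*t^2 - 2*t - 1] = 36*t - 4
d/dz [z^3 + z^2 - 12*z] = 3*z^2 + 2*z - 12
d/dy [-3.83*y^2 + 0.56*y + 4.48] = 0.56 - 7.66*y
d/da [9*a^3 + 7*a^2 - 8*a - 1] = 27*a^2 + 14*a - 8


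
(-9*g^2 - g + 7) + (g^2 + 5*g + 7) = -8*g^2 + 4*g + 14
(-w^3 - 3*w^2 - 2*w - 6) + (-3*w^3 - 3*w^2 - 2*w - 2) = -4*w^3 - 6*w^2 - 4*w - 8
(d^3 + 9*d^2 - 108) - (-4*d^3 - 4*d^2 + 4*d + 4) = 5*d^3 + 13*d^2 - 4*d - 112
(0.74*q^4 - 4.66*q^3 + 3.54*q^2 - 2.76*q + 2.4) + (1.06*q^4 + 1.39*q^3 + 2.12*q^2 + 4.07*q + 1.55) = 1.8*q^4 - 3.27*q^3 + 5.66*q^2 + 1.31*q + 3.95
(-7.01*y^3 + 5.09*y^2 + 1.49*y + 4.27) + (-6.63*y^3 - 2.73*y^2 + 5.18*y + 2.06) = -13.64*y^3 + 2.36*y^2 + 6.67*y + 6.33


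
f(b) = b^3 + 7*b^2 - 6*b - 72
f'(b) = 3*b^2 + 14*b - 6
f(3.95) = 75.15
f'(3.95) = 96.11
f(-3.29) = -12.10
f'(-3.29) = -19.59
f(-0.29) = -69.70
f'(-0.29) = -9.81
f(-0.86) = -62.30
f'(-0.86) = -15.82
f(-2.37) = -31.77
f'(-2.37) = -22.33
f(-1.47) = -51.23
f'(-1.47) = -20.10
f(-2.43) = -30.43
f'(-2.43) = -22.31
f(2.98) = -1.25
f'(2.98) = 62.36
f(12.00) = 2592.00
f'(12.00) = 594.00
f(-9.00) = -180.00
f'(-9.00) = 111.00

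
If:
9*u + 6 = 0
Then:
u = -2/3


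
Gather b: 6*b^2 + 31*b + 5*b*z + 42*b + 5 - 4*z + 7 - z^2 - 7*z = 6*b^2 + b*(5*z + 73) - z^2 - 11*z + 12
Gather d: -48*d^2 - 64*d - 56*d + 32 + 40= -48*d^2 - 120*d + 72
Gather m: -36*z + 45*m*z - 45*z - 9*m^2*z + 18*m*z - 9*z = -9*m^2*z + 63*m*z - 90*z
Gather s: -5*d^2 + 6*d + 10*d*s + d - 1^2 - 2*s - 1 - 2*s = -5*d^2 + 7*d + s*(10*d - 4) - 2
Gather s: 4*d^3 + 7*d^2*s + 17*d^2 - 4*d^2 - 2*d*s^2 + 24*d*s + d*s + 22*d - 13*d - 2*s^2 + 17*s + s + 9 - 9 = 4*d^3 + 13*d^2 + 9*d + s^2*(-2*d - 2) + s*(7*d^2 + 25*d + 18)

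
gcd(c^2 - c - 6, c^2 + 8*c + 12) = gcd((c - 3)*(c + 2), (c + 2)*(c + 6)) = c + 2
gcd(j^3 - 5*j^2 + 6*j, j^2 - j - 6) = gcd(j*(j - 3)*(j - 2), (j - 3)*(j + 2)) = j - 3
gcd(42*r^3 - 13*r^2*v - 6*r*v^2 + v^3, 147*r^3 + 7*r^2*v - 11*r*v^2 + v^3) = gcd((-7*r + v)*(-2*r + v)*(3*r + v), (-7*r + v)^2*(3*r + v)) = 21*r^2 + 4*r*v - v^2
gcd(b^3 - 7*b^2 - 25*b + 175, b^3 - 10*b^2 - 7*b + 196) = b - 7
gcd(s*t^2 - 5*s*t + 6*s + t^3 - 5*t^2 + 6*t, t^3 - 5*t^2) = 1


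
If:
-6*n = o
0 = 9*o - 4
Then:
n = -2/27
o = 4/9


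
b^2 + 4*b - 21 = (b - 3)*(b + 7)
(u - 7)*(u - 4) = u^2 - 11*u + 28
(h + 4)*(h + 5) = h^2 + 9*h + 20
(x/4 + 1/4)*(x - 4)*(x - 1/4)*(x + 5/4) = x^4/4 - x^3/2 - 117*x^2/64 - 49*x/64 + 5/16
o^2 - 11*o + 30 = (o - 6)*(o - 5)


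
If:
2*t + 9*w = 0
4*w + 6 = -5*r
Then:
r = -4*w/5 - 6/5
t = -9*w/2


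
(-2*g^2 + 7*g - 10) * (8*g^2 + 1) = -16*g^4 + 56*g^3 - 82*g^2 + 7*g - 10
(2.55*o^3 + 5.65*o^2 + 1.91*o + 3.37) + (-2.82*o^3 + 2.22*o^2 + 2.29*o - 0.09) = -0.27*o^3 + 7.87*o^2 + 4.2*o + 3.28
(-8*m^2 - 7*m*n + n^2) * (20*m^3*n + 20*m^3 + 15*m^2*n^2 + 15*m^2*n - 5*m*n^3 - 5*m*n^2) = -160*m^5*n - 160*m^5 - 260*m^4*n^2 - 260*m^4*n - 45*m^3*n^3 - 45*m^3*n^2 + 50*m^2*n^4 + 50*m^2*n^3 - 5*m*n^5 - 5*m*n^4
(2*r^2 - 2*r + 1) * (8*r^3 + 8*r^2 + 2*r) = 16*r^5 - 4*r^3 + 4*r^2 + 2*r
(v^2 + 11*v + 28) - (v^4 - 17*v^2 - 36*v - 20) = -v^4 + 18*v^2 + 47*v + 48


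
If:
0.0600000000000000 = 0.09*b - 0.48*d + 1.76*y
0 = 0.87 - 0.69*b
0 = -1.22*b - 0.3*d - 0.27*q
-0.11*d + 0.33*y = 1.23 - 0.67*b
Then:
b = 1.26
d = -19.76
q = 16.26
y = -5.42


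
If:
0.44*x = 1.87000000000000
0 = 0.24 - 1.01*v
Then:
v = 0.24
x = 4.25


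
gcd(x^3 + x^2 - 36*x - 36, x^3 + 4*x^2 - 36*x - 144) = x^2 - 36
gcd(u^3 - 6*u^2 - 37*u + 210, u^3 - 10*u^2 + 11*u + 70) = u^2 - 12*u + 35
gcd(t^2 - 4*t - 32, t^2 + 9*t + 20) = t + 4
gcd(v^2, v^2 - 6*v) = v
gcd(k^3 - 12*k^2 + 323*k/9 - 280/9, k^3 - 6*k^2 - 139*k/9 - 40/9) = k - 8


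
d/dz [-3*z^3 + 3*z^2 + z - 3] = -9*z^2 + 6*z + 1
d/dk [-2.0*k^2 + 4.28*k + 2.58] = 4.28 - 4.0*k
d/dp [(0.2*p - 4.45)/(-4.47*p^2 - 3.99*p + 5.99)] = (0.894*p^2 - 39.783*p - 16.5575)/(19.9809*p^4 + 35.6706*p^3 - 37.6305*p^2 - 47.8002*p + 35.8801)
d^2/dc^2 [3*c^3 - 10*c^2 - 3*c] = 18*c - 20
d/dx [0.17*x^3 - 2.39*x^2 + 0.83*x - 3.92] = 0.51*x^2 - 4.78*x + 0.83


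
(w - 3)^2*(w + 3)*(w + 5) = w^4 + 2*w^3 - 24*w^2 - 18*w + 135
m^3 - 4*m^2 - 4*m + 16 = (m - 4)*(m - 2)*(m + 2)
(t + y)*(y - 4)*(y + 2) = t*y^2 - 2*t*y - 8*t + y^3 - 2*y^2 - 8*y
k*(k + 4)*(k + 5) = k^3 + 9*k^2 + 20*k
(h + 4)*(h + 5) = h^2 + 9*h + 20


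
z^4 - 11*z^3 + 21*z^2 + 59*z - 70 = (z - 7)*(z - 5)*(z - 1)*(z + 2)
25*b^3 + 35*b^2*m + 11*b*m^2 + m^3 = (b + m)*(5*b + m)^2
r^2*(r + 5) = r^3 + 5*r^2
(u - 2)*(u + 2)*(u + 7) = u^3 + 7*u^2 - 4*u - 28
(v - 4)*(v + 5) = v^2 + v - 20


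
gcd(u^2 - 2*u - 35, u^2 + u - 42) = 1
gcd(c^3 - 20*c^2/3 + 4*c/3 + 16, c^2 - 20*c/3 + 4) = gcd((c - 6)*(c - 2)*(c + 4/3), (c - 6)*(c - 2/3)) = c - 6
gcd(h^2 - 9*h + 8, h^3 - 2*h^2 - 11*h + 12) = h - 1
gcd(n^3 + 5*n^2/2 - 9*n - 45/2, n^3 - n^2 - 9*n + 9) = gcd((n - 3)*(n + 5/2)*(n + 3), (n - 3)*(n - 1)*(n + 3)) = n^2 - 9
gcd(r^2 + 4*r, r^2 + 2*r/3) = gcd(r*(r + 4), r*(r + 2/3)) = r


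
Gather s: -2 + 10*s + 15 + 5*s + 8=15*s + 21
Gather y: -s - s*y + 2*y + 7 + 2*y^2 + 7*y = -s + 2*y^2 + y*(9 - s) + 7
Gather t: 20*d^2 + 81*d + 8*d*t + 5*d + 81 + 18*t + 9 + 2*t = 20*d^2 + 86*d + t*(8*d + 20) + 90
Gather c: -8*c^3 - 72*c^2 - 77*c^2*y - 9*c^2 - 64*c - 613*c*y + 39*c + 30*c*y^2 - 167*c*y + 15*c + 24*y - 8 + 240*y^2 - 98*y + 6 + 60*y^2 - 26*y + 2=-8*c^3 + c^2*(-77*y - 81) + c*(30*y^2 - 780*y - 10) + 300*y^2 - 100*y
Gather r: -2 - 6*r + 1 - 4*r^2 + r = -4*r^2 - 5*r - 1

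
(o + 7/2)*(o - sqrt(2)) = o^2 - sqrt(2)*o + 7*o/2 - 7*sqrt(2)/2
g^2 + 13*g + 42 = (g + 6)*(g + 7)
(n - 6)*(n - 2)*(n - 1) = n^3 - 9*n^2 + 20*n - 12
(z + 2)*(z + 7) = z^2 + 9*z + 14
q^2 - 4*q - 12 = (q - 6)*(q + 2)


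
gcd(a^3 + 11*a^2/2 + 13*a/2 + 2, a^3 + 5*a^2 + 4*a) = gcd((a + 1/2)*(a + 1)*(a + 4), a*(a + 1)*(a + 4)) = a^2 + 5*a + 4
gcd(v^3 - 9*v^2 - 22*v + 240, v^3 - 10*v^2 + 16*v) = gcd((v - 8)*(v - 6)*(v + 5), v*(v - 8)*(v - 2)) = v - 8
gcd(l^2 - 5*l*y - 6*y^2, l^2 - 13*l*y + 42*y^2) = -l + 6*y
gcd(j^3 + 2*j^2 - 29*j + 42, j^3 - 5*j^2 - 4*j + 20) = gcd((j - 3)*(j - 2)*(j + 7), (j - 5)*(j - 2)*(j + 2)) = j - 2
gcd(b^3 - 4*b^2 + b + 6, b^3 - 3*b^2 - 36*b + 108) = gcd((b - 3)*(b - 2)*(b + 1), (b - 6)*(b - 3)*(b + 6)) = b - 3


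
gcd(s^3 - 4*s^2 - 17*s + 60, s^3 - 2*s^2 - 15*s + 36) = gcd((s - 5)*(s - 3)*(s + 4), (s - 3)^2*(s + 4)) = s^2 + s - 12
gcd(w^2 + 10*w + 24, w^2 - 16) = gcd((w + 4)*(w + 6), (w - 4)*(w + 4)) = w + 4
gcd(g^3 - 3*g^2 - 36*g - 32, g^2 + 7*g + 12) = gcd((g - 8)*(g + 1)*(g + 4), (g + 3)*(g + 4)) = g + 4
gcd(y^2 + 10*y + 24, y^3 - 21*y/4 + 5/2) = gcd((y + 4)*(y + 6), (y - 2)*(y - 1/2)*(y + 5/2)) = 1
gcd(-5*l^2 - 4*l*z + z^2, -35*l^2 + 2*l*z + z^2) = -5*l + z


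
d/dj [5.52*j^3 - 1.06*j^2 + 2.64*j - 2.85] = 16.56*j^2 - 2.12*j + 2.64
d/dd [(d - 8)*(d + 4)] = 2*d - 4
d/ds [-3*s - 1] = -3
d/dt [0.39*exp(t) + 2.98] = 0.39*exp(t)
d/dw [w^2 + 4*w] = 2*w + 4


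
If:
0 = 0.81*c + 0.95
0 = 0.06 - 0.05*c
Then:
No Solution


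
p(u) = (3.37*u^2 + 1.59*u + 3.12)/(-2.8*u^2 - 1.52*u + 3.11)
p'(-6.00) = -0.03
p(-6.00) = -1.30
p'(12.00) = 0.00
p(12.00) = -1.21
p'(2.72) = 0.23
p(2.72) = -1.49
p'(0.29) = 3.51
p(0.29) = 1.59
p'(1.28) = 4.93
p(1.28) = -3.12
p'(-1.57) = -26.48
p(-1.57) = -6.35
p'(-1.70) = -10.01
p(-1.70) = -4.24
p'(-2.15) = -1.76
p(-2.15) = -2.33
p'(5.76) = 0.02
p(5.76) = -1.26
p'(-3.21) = -0.28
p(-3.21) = -1.57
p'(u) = (5.6*u + 1.52)*(3.37*u^2 + 1.59*u + 3.12)/(-2.8*u^2 - 1.52*u + 3.11)^2 + (6.74*u + 1.59)/(-2.8*u^2 - 1.52*u + 3.11)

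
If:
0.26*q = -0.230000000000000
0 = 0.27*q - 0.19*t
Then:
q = -0.88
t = -1.26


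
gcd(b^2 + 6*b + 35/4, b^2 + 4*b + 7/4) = b + 7/2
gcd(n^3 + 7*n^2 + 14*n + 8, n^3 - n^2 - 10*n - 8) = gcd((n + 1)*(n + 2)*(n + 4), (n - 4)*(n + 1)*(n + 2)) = n^2 + 3*n + 2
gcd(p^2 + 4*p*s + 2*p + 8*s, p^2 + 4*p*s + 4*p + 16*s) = p + 4*s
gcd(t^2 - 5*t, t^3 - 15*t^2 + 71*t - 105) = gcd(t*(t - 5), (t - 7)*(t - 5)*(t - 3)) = t - 5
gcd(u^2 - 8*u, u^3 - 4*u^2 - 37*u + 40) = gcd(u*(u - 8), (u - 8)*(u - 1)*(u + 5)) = u - 8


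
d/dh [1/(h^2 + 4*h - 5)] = 2*(-h - 2)/(h^2 + 4*h - 5)^2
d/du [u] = 1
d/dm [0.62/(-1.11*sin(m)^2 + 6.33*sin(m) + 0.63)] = (1.3764*sin(m) - 3.9246)*cos(m)/(-1.11*sin(m)^2 + 6.33*sin(m) + 0.63)^2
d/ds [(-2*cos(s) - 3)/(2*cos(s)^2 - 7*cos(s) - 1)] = (-4*cos(s)^2 - 12*cos(s) + 19)*sin(s)/(7*cos(s) - cos(2*s))^2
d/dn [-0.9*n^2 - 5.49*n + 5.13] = -1.8*n - 5.49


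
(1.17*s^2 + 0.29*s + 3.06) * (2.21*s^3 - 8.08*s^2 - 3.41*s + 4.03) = 2.5857*s^5 - 8.8127*s^4 + 0.4297*s^3 - 20.9986*s^2 - 9.2659*s + 12.3318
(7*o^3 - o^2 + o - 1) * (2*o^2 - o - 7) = 14*o^5 - 9*o^4 - 46*o^3 + 4*o^2 - 6*o + 7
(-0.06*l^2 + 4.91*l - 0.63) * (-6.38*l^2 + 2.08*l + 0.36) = 0.3828*l^4 - 31.4506*l^3 + 14.2106*l^2 + 0.4572*l - 0.2268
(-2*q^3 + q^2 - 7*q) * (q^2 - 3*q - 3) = -2*q^5 + 7*q^4 - 4*q^3 + 18*q^2 + 21*q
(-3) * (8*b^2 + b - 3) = -24*b^2 - 3*b + 9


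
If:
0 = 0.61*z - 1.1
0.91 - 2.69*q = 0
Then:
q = 0.34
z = 1.80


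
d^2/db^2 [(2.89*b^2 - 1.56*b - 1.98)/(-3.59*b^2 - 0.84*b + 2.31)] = (57.64104*b^3 + 9.31174199999998*b^2 + 113.446872*b + 10.84545)/(46.268279*b^6 + 32.478012*b^5 - 81.715221*b^4 - 41.203512*b^3 + 52.579989*b^2 + 13.446972*b - 12.326391)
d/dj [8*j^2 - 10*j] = 16*j - 10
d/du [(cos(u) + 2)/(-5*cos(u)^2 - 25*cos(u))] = -(sin(u) + 10*sin(u)/cos(u)^2 + 4*tan(u))/(5*(cos(u) + 5)^2)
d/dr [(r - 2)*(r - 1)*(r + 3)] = 3*r^2 - 7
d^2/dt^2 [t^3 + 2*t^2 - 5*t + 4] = 6*t + 4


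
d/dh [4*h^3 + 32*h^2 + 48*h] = 12*h^2 + 64*h + 48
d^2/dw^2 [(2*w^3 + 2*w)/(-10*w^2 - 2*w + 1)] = 4*(-114*w^3 + 6*w^2 - 33*w - 2)/(1000*w^6 + 600*w^5 - 180*w^4 - 112*w^3 + 18*w^2 + 6*w - 1)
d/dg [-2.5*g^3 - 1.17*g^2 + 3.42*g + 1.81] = -7.5*g^2 - 2.34*g + 3.42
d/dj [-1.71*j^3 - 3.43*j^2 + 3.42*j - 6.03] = -5.13*j^2 - 6.86*j + 3.42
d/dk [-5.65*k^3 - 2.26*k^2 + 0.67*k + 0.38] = -16.95*k^2 - 4.52*k + 0.67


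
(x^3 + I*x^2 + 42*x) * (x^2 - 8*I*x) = x^5 - 7*I*x^4 + 50*x^3 - 336*I*x^2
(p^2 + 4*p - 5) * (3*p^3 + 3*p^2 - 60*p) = 3*p^5 + 15*p^4 - 63*p^3 - 255*p^2 + 300*p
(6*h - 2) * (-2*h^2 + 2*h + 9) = -12*h^3 + 16*h^2 + 50*h - 18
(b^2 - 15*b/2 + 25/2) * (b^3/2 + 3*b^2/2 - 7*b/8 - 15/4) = b^5/2 - 9*b^4/4 - 47*b^3/8 + 345*b^2/16 + 275*b/16 - 375/8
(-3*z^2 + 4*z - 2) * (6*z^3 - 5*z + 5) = -18*z^5 + 24*z^4 + 3*z^3 - 35*z^2 + 30*z - 10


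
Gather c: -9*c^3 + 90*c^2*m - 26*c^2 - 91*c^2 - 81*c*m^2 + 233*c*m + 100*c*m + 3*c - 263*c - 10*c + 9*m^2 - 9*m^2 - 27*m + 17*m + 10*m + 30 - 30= -9*c^3 + c^2*(90*m - 117) + c*(-81*m^2 + 333*m - 270)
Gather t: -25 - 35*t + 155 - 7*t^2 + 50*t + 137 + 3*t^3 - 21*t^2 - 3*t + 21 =3*t^3 - 28*t^2 + 12*t + 288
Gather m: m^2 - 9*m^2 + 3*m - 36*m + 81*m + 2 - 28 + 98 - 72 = -8*m^2 + 48*m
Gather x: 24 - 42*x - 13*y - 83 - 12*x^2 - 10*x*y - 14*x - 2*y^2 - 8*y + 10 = -12*x^2 + x*(-10*y - 56) - 2*y^2 - 21*y - 49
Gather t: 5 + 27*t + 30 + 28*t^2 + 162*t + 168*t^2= 196*t^2 + 189*t + 35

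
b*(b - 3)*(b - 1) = b^3 - 4*b^2 + 3*b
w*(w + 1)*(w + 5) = w^3 + 6*w^2 + 5*w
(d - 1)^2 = d^2 - 2*d + 1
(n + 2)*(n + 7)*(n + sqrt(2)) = n^3 + sqrt(2)*n^2 + 9*n^2 + 9*sqrt(2)*n + 14*n + 14*sqrt(2)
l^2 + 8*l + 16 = (l + 4)^2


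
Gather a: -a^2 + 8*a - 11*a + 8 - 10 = -a^2 - 3*a - 2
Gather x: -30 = -30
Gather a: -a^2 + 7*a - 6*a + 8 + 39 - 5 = -a^2 + a + 42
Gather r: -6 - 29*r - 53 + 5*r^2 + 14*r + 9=5*r^2 - 15*r - 50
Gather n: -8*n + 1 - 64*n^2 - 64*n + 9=-64*n^2 - 72*n + 10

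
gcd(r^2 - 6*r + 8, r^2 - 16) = r - 4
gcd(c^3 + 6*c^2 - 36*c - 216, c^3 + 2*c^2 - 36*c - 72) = c^2 - 36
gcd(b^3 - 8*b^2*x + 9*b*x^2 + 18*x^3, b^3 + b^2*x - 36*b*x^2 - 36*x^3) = -b^2 + 5*b*x + 6*x^2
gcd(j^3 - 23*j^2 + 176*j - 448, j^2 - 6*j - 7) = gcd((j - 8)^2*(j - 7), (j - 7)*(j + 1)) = j - 7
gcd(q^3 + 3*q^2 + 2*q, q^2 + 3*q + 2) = q^2 + 3*q + 2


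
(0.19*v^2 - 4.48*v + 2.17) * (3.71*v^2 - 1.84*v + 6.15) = 0.7049*v^4 - 16.9704*v^3 + 17.4624*v^2 - 31.5448*v + 13.3455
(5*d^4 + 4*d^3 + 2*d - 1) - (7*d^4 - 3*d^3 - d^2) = -2*d^4 + 7*d^3 + d^2 + 2*d - 1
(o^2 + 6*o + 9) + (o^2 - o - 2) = 2*o^2 + 5*o + 7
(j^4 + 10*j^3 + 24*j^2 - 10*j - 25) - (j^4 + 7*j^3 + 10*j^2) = 3*j^3 + 14*j^2 - 10*j - 25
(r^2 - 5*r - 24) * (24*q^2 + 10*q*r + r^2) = 24*q^2*r^2 - 120*q^2*r - 576*q^2 + 10*q*r^3 - 50*q*r^2 - 240*q*r + r^4 - 5*r^3 - 24*r^2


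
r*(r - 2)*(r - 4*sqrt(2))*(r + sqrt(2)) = r^4 - 3*sqrt(2)*r^3 - 2*r^3 - 8*r^2 + 6*sqrt(2)*r^2 + 16*r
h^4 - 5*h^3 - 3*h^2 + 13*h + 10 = (h - 5)*(h - 2)*(h + 1)^2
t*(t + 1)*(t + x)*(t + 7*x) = t^4 + 8*t^3*x + t^3 + 7*t^2*x^2 + 8*t^2*x + 7*t*x^2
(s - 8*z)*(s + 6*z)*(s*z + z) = s^3*z - 2*s^2*z^2 + s^2*z - 48*s*z^3 - 2*s*z^2 - 48*z^3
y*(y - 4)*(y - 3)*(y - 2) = y^4 - 9*y^3 + 26*y^2 - 24*y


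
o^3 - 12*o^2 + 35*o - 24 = (o - 8)*(o - 3)*(o - 1)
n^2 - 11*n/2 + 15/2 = (n - 3)*(n - 5/2)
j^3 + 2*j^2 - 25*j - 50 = (j - 5)*(j + 2)*(j + 5)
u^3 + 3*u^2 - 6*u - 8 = (u - 2)*(u + 1)*(u + 4)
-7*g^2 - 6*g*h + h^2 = (-7*g + h)*(g + h)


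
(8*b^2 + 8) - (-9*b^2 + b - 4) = 17*b^2 - b + 12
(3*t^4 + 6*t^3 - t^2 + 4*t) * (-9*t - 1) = -27*t^5 - 57*t^4 + 3*t^3 - 35*t^2 - 4*t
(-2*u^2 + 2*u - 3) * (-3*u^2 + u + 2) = 6*u^4 - 8*u^3 + 7*u^2 + u - 6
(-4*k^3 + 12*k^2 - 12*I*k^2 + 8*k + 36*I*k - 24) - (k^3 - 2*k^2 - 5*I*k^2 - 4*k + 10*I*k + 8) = -5*k^3 + 14*k^2 - 7*I*k^2 + 12*k + 26*I*k - 32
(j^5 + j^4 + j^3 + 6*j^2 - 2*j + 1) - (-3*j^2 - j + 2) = j^5 + j^4 + j^3 + 9*j^2 - j - 1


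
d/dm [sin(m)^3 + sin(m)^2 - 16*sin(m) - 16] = (3*sin(m)^2 + 2*sin(m) - 16)*cos(m)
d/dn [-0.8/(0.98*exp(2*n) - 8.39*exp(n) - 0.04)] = (1.568*exp(n) - 6.712)*exp(n)/(-0.98*exp(2*n) + 8.39*exp(n) + 0.04)^2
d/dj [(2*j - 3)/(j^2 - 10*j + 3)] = 2*(-j^2 + 3*j - 12)/(j^4 - 20*j^3 + 106*j^2 - 60*j + 9)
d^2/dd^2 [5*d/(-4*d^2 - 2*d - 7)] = 20*(-2*d*(4*d + 1)^2 + (6*d + 1)*(4*d^2 + 2*d + 7))/(4*d^2 + 2*d + 7)^3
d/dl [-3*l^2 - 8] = -6*l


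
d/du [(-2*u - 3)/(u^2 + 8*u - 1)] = 2*(u^2 + 3*u + 13)/(u^4 + 16*u^3 + 62*u^2 - 16*u + 1)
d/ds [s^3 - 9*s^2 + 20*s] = 3*s^2 - 18*s + 20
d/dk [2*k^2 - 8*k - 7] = 4*k - 8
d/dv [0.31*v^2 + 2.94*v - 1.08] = 0.62*v + 2.94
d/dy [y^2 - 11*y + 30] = 2*y - 11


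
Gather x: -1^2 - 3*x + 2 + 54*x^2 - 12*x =54*x^2 - 15*x + 1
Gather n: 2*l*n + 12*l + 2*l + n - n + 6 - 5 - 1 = 2*l*n + 14*l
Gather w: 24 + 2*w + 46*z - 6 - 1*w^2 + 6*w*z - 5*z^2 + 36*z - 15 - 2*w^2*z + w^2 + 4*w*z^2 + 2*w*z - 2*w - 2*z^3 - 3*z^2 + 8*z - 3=-2*w^2*z + w*(4*z^2 + 8*z) - 2*z^3 - 8*z^2 + 90*z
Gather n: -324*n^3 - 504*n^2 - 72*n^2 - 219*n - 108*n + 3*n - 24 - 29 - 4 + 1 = -324*n^3 - 576*n^2 - 324*n - 56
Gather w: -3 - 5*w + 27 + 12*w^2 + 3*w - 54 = 12*w^2 - 2*w - 30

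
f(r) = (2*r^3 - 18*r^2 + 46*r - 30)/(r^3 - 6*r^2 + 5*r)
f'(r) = (-3*r^2 + 12*r - 5)*(2*r^3 - 18*r^2 + 46*r - 30)/(r^3 - 6*r^2 + 5*r)^2 + (6*r^2 - 36*r + 46)/(r^3 - 6*r^2 + 5*r) = 6/r^2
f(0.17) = -33.29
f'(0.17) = 207.61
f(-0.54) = 13.11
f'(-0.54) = 20.58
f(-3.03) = 3.98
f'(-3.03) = 0.65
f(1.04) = -3.77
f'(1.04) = 5.55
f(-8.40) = 2.71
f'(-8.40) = 0.09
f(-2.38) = 4.52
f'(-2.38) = 1.06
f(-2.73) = 4.20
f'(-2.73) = 0.81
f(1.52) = -1.95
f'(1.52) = 2.60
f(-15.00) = 2.40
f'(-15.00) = 0.03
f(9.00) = 1.33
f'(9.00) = 0.07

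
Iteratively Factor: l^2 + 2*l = (l)*(l + 2)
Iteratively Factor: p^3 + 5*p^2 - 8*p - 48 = (p - 3)*(p^2 + 8*p + 16) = (p - 3)*(p + 4)*(p + 4)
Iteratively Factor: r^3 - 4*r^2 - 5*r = (r)*(r^2 - 4*r - 5) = r*(r + 1)*(r - 5)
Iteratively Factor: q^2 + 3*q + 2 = (q + 1)*(q + 2)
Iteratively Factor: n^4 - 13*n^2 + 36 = (n + 2)*(n^3 - 2*n^2 - 9*n + 18) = (n - 2)*(n + 2)*(n^2 - 9) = (n - 3)*(n - 2)*(n + 2)*(n + 3)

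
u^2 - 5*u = u*(u - 5)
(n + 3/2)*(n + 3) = n^2 + 9*n/2 + 9/2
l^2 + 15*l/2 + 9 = (l + 3/2)*(l + 6)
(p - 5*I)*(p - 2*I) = p^2 - 7*I*p - 10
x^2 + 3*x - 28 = (x - 4)*(x + 7)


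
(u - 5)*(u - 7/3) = u^2 - 22*u/3 + 35/3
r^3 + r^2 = r^2*(r + 1)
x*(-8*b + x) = -8*b*x + x^2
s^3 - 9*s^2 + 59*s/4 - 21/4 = (s - 7)*(s - 3/2)*(s - 1/2)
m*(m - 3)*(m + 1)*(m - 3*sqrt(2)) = m^4 - 3*sqrt(2)*m^3 - 2*m^3 - 3*m^2 + 6*sqrt(2)*m^2 + 9*sqrt(2)*m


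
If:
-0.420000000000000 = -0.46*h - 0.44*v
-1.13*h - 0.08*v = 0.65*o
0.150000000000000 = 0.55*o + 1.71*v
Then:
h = 0.53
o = -0.97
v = 0.40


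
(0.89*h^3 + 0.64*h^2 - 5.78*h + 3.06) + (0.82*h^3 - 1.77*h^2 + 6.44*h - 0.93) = 1.71*h^3 - 1.13*h^2 + 0.66*h + 2.13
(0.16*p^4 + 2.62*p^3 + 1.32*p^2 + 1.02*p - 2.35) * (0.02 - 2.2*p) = -0.352*p^5 - 5.7608*p^4 - 2.8516*p^3 - 2.2176*p^2 + 5.1904*p - 0.047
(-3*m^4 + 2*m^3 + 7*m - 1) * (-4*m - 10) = 12*m^5 + 22*m^4 - 20*m^3 - 28*m^2 - 66*m + 10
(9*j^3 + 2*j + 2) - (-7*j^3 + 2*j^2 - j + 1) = 16*j^3 - 2*j^2 + 3*j + 1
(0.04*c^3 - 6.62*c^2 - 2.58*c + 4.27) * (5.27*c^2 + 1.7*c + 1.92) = 0.2108*c^5 - 34.8194*c^4 - 24.7738*c^3 + 5.4065*c^2 + 2.3054*c + 8.1984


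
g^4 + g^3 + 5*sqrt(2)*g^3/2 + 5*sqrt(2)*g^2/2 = g^2*(g + 1)*(g + 5*sqrt(2)/2)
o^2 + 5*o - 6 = (o - 1)*(o + 6)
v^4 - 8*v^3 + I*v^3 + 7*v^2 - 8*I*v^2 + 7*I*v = v*(v - 7)*(v - 1)*(v + I)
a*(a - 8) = a^2 - 8*a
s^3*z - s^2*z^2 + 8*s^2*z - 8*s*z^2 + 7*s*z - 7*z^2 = (s + 7)*(s - z)*(s*z + z)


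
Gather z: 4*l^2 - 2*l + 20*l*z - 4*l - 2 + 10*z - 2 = 4*l^2 - 6*l + z*(20*l + 10) - 4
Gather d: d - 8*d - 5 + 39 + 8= 42 - 7*d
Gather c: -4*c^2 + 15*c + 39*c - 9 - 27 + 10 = -4*c^2 + 54*c - 26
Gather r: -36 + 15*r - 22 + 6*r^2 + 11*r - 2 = 6*r^2 + 26*r - 60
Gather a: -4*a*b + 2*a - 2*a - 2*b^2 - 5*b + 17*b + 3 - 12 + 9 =-4*a*b - 2*b^2 + 12*b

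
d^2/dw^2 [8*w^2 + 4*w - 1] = 16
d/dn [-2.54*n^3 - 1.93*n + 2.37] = -7.62*n^2 - 1.93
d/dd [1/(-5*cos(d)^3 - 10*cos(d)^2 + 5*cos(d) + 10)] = (-3*cos(d)^2 - 4*cos(d) + 1)/(5*(cos(d) + 2)^2*sin(d)^3)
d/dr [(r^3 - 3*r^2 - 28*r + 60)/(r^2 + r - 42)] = (r^2 + 14*r + 31)/(r^2 + 14*r + 49)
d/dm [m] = 1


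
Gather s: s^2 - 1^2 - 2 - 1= s^2 - 4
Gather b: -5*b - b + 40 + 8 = 48 - 6*b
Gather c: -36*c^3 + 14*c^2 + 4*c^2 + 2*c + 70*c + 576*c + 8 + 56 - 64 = -36*c^3 + 18*c^2 + 648*c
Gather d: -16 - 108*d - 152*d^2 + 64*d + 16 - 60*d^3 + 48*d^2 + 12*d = -60*d^3 - 104*d^2 - 32*d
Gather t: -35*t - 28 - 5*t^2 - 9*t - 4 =-5*t^2 - 44*t - 32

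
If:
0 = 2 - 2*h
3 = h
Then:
No Solution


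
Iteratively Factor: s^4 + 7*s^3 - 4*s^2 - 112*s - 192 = (s + 3)*(s^3 + 4*s^2 - 16*s - 64) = (s + 3)*(s + 4)*(s^2 - 16) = (s + 3)*(s + 4)^2*(s - 4)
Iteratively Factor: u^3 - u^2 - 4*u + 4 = (u + 2)*(u^2 - 3*u + 2) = (u - 2)*(u + 2)*(u - 1)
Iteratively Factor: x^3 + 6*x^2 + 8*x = (x + 4)*(x^2 + 2*x) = x*(x + 4)*(x + 2)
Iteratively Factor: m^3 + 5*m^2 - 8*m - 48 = (m - 3)*(m^2 + 8*m + 16) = (m - 3)*(m + 4)*(m + 4)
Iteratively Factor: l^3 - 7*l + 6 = (l + 3)*(l^2 - 3*l + 2) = (l - 1)*(l + 3)*(l - 2)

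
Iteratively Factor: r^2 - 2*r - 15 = (r + 3)*(r - 5)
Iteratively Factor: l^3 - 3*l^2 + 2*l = (l)*(l^2 - 3*l + 2) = l*(l - 2)*(l - 1)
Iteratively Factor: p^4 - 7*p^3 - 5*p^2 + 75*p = (p + 3)*(p^3 - 10*p^2 + 25*p) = (p - 5)*(p + 3)*(p^2 - 5*p) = (p - 5)^2*(p + 3)*(p)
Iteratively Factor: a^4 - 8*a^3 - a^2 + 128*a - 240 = (a - 5)*(a^3 - 3*a^2 - 16*a + 48) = (a - 5)*(a - 3)*(a^2 - 16) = (a - 5)*(a - 3)*(a + 4)*(a - 4)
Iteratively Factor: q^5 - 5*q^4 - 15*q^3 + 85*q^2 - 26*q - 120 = (q + 1)*(q^4 - 6*q^3 - 9*q^2 + 94*q - 120) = (q - 3)*(q + 1)*(q^3 - 3*q^2 - 18*q + 40) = (q - 3)*(q + 1)*(q + 4)*(q^2 - 7*q + 10) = (q - 5)*(q - 3)*(q + 1)*(q + 4)*(q - 2)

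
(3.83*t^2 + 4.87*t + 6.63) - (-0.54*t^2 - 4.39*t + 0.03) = 4.37*t^2 + 9.26*t + 6.6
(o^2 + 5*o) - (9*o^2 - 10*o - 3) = -8*o^2 + 15*o + 3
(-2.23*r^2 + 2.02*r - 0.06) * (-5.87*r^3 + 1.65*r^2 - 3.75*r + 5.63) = 13.0901*r^5 - 15.5369*r^4 + 12.0477*r^3 - 20.2289*r^2 + 11.5976*r - 0.3378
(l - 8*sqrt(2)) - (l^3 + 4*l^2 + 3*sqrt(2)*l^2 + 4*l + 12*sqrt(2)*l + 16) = -l^3 - 3*sqrt(2)*l^2 - 4*l^2 - 12*sqrt(2)*l - 3*l - 16 - 8*sqrt(2)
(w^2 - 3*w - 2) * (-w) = -w^3 + 3*w^2 + 2*w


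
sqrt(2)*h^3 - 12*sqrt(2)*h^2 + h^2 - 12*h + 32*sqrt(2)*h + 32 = (h - 8)*(h - 4)*(sqrt(2)*h + 1)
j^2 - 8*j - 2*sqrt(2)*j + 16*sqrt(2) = (j - 8)*(j - 2*sqrt(2))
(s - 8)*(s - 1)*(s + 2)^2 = s^4 - 5*s^3 - 24*s^2 - 4*s + 32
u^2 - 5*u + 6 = (u - 3)*(u - 2)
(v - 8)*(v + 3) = v^2 - 5*v - 24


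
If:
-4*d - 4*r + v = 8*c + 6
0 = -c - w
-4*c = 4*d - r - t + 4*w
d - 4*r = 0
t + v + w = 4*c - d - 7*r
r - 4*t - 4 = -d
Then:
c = -146/165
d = -16/55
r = -4/55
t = -12/11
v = -38/15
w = 146/165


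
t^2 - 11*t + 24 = (t - 8)*(t - 3)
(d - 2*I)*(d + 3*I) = d^2 + I*d + 6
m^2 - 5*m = m*(m - 5)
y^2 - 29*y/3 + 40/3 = (y - 8)*(y - 5/3)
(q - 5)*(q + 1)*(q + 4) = q^3 - 21*q - 20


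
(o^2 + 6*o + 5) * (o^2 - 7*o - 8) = o^4 - o^3 - 45*o^2 - 83*o - 40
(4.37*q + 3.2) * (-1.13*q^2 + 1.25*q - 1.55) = -4.9381*q^3 + 1.8465*q^2 - 2.7735*q - 4.96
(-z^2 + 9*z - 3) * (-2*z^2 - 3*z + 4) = 2*z^4 - 15*z^3 - 25*z^2 + 45*z - 12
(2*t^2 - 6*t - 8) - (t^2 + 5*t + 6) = t^2 - 11*t - 14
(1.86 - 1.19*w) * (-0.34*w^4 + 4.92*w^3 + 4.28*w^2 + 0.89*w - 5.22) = 0.4046*w^5 - 6.4872*w^4 + 4.058*w^3 + 6.9017*w^2 + 7.8672*w - 9.7092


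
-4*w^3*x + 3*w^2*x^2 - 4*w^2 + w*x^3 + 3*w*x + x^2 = (-w + x)*(4*w + x)*(w*x + 1)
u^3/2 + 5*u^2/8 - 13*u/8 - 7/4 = (u/2 + 1/2)*(u - 7/4)*(u + 2)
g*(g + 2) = g^2 + 2*g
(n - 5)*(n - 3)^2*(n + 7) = n^4 - 4*n^3 - 38*n^2 + 228*n - 315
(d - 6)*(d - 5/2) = d^2 - 17*d/2 + 15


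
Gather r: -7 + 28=21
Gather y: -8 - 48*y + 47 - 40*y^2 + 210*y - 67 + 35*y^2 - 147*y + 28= -5*y^2 + 15*y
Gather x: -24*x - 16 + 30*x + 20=6*x + 4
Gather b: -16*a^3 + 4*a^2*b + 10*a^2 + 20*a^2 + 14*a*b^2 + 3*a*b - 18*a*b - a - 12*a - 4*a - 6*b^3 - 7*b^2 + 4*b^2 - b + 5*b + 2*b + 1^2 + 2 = -16*a^3 + 30*a^2 - 17*a - 6*b^3 + b^2*(14*a - 3) + b*(4*a^2 - 15*a + 6) + 3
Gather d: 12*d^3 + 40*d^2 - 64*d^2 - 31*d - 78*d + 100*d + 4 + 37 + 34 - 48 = 12*d^3 - 24*d^2 - 9*d + 27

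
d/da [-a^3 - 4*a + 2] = -3*a^2 - 4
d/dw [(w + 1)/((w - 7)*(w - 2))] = (-w^2 - 2*w + 23)/(w^4 - 18*w^3 + 109*w^2 - 252*w + 196)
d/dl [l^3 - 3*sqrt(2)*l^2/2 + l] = 3*l^2 - 3*sqrt(2)*l + 1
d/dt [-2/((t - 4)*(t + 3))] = 2*(2*t - 1)/((t - 4)^2*(t + 3)^2)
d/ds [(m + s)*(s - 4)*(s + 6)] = 2*m*s + 2*m + 3*s^2 + 4*s - 24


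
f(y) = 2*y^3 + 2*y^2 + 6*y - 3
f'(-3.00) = 48.00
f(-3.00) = -57.00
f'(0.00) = 6.00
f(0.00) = -3.00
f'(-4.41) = 105.05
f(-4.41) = -162.10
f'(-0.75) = 6.38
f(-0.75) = -7.22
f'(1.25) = 20.38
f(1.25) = 11.53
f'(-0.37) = 5.34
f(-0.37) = -5.05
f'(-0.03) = 5.89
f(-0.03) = -3.18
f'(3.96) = 115.93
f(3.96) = 176.32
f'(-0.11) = 5.63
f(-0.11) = -3.64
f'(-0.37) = 5.34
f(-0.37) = -5.05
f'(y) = 6*y^2 + 4*y + 6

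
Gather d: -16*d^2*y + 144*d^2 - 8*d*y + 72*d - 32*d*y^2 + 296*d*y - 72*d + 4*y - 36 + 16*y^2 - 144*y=d^2*(144 - 16*y) + d*(-32*y^2 + 288*y) + 16*y^2 - 140*y - 36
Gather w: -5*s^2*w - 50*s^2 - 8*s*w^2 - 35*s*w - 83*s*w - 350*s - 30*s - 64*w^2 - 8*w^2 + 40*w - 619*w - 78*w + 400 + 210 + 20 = -50*s^2 - 380*s + w^2*(-8*s - 72) + w*(-5*s^2 - 118*s - 657) + 630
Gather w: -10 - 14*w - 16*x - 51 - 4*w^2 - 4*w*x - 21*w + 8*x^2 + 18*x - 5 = -4*w^2 + w*(-4*x - 35) + 8*x^2 + 2*x - 66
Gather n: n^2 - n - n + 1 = n^2 - 2*n + 1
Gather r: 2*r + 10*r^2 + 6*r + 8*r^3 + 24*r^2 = 8*r^3 + 34*r^2 + 8*r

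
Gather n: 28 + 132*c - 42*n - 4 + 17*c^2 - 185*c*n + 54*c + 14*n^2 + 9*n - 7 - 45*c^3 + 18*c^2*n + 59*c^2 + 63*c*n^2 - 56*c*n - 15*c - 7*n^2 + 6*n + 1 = -45*c^3 + 76*c^2 + 171*c + n^2*(63*c + 7) + n*(18*c^2 - 241*c - 27) + 18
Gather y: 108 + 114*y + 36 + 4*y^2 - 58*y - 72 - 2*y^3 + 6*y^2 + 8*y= -2*y^3 + 10*y^2 + 64*y + 72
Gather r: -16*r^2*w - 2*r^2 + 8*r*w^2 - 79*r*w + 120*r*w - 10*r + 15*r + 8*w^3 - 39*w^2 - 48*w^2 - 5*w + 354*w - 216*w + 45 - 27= r^2*(-16*w - 2) + r*(8*w^2 + 41*w + 5) + 8*w^3 - 87*w^2 + 133*w + 18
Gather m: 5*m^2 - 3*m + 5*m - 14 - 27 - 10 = 5*m^2 + 2*m - 51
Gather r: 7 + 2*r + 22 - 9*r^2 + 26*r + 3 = -9*r^2 + 28*r + 32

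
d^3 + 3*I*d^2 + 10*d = d*(d - 2*I)*(d + 5*I)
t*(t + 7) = t^2 + 7*t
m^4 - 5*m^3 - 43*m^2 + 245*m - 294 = (m - 7)*(m - 3)*(m - 2)*(m + 7)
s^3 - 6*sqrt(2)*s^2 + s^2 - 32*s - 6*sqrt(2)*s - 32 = (s + 1)*(s - 8*sqrt(2))*(s + 2*sqrt(2))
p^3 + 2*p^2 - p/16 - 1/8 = (p - 1/4)*(p + 1/4)*(p + 2)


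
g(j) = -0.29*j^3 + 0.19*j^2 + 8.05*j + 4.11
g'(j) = -0.87*j^2 + 0.38*j + 8.05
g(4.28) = 19.31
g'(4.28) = -6.26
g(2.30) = 20.10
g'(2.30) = 4.32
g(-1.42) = -6.11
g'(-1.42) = 5.76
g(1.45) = 15.30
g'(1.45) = 6.77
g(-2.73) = -10.55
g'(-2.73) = 0.53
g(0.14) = 5.24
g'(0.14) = 8.09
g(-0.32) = 1.56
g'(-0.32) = 7.84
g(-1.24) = -5.03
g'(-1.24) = 6.24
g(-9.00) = 158.46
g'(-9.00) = -65.84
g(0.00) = 4.11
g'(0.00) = 8.05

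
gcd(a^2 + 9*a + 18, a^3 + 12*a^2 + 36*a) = a + 6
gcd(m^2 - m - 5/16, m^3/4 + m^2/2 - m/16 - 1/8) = 1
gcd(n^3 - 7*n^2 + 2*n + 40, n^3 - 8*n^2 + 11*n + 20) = n^2 - 9*n + 20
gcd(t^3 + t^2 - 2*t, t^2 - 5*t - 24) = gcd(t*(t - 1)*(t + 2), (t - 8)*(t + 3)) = 1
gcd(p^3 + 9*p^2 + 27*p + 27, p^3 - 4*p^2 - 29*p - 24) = p + 3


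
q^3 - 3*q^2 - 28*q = q*(q - 7)*(q + 4)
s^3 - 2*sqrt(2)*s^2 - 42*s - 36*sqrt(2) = (s - 6*sqrt(2))*(s + sqrt(2))*(s + 3*sqrt(2))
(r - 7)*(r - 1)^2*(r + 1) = r^4 - 8*r^3 + 6*r^2 + 8*r - 7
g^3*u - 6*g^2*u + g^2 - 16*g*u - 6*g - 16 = (g - 8)*(g + 2)*(g*u + 1)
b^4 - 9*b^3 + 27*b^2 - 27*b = b*(b - 3)^3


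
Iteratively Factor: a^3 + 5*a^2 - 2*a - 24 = (a - 2)*(a^2 + 7*a + 12) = (a - 2)*(a + 4)*(a + 3)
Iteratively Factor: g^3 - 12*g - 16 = (g + 2)*(g^2 - 2*g - 8) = (g - 4)*(g + 2)*(g + 2)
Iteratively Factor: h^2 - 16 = (h - 4)*(h + 4)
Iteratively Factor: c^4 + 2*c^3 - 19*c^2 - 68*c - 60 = (c - 5)*(c^3 + 7*c^2 + 16*c + 12) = (c - 5)*(c + 2)*(c^2 + 5*c + 6) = (c - 5)*(c + 2)^2*(c + 3)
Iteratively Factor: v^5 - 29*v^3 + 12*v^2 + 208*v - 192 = (v - 3)*(v^4 + 3*v^3 - 20*v^2 - 48*v + 64) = (v - 3)*(v - 1)*(v^3 + 4*v^2 - 16*v - 64) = (v - 4)*(v - 3)*(v - 1)*(v^2 + 8*v + 16) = (v - 4)*(v - 3)*(v - 1)*(v + 4)*(v + 4)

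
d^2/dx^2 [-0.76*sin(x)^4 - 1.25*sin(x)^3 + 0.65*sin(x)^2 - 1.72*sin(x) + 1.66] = 12.16*sin(x)^4 + 11.25*sin(x)^3 - 11.72*sin(x)^2 - 5.78*sin(x) + 1.3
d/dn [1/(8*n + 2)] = -2/(4*n + 1)^2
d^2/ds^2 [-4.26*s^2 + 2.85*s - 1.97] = -8.52000000000000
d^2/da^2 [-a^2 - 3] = -2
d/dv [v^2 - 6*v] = 2*v - 6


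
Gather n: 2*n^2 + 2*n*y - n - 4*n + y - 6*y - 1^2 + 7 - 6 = 2*n^2 + n*(2*y - 5) - 5*y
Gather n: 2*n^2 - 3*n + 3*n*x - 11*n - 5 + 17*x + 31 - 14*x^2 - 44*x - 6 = 2*n^2 + n*(3*x - 14) - 14*x^2 - 27*x + 20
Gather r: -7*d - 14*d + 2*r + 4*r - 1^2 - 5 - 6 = -21*d + 6*r - 12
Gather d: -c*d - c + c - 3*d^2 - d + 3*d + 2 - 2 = -3*d^2 + d*(2 - c)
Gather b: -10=-10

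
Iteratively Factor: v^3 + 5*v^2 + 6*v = (v)*(v^2 + 5*v + 6) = v*(v + 2)*(v + 3)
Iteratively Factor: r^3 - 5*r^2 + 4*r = (r - 1)*(r^2 - 4*r) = (r - 4)*(r - 1)*(r)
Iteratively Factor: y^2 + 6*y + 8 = (y + 4)*(y + 2)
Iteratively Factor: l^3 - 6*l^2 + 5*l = (l - 5)*(l^2 - l) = (l - 5)*(l - 1)*(l)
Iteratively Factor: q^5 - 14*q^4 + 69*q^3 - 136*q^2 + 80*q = (q - 4)*(q^4 - 10*q^3 + 29*q^2 - 20*q) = (q - 4)^2*(q^3 - 6*q^2 + 5*q) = (q - 5)*(q - 4)^2*(q^2 - q) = (q - 5)*(q - 4)^2*(q - 1)*(q)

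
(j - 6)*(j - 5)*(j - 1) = j^3 - 12*j^2 + 41*j - 30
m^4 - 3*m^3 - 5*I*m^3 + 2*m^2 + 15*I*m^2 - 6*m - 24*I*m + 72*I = (m - 3)*(m - 4*I)*(m - 3*I)*(m + 2*I)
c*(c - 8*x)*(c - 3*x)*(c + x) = c^4 - 10*c^3*x + 13*c^2*x^2 + 24*c*x^3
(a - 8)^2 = a^2 - 16*a + 64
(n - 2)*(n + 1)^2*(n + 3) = n^4 + 3*n^3 - 3*n^2 - 11*n - 6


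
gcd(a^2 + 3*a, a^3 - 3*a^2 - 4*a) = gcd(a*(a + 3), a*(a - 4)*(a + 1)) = a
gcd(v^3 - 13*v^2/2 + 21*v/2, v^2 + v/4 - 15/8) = 1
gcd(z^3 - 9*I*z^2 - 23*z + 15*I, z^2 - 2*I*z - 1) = z - I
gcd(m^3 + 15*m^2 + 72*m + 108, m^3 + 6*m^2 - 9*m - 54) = m^2 + 9*m + 18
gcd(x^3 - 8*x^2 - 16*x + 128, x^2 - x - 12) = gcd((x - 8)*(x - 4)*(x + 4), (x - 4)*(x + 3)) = x - 4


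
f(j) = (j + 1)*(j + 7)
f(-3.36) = -8.59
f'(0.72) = 9.44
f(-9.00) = 16.00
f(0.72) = 13.28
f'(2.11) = 12.22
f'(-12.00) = -16.00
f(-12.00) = 55.00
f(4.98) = 71.64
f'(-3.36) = 1.28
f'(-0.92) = 6.16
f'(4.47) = 16.94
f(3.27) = 43.85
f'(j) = 2*j + 8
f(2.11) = 28.33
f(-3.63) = -8.86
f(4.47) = 62.74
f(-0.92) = 0.49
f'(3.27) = 14.54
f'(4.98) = 17.96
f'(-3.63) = 0.74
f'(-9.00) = -10.00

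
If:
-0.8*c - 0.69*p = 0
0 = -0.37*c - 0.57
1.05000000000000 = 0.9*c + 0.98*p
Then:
No Solution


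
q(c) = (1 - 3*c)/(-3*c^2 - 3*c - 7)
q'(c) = (1 - 3*c)*(6*c + 3)/(-3*c^2 - 3*c - 7)^2 - 3/(-3*c^2 - 3*c - 7) = 3*(-3*c^2 + 2*c + 8)/(9*c^4 + 18*c^3 + 51*c^2 + 42*c + 49)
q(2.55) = 0.19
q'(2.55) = -0.02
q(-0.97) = -0.57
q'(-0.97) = 0.20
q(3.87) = 0.17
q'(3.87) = -0.02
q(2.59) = 0.19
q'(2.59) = -0.02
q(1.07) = 0.16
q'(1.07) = 0.11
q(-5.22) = -0.23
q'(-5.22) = -0.05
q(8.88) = 0.09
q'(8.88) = -0.01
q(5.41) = 0.14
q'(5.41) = -0.02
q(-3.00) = -0.40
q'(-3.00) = -0.12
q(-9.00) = -0.13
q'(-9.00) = -0.02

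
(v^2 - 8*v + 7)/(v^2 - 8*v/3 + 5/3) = 3*(v - 7)/(3*v - 5)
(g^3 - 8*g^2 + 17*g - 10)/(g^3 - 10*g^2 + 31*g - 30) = (g - 1)/(g - 3)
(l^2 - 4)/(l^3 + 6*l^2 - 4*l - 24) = 1/(l + 6)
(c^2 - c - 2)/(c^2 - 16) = (c^2 - c - 2)/(c^2 - 16)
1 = 1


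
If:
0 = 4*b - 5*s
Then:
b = 5*s/4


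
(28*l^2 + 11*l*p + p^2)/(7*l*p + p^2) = (4*l + p)/p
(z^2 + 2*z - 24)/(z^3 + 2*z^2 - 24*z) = 1/z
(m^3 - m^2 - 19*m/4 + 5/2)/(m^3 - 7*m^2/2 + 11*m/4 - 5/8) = 2*(m + 2)/(2*m - 1)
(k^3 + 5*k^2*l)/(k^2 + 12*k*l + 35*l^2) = k^2/(k + 7*l)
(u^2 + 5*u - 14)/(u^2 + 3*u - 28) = (u - 2)/(u - 4)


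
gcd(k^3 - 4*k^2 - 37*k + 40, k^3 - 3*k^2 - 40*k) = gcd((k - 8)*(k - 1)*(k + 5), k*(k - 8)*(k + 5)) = k^2 - 3*k - 40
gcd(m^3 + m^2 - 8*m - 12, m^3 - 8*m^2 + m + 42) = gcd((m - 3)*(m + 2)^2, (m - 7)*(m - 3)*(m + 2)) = m^2 - m - 6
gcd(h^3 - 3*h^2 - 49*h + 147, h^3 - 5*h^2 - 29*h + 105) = h^2 - 10*h + 21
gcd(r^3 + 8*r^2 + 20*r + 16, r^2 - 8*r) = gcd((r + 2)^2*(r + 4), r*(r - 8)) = 1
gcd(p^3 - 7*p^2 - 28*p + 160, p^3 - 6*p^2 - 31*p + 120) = p^2 - 3*p - 40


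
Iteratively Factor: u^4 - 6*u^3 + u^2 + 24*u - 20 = (u - 1)*(u^3 - 5*u^2 - 4*u + 20) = (u - 1)*(u + 2)*(u^2 - 7*u + 10) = (u - 2)*(u - 1)*(u + 2)*(u - 5)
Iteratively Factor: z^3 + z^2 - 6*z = (z - 2)*(z^2 + 3*z) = (z - 2)*(z + 3)*(z)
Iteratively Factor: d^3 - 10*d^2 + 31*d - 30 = (d - 5)*(d^2 - 5*d + 6) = (d - 5)*(d - 3)*(d - 2)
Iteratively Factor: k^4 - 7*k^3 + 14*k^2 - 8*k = (k - 1)*(k^3 - 6*k^2 + 8*k) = (k - 4)*(k - 1)*(k^2 - 2*k) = k*(k - 4)*(k - 1)*(k - 2)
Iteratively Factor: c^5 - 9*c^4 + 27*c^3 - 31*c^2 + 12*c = (c - 1)*(c^4 - 8*c^3 + 19*c^2 - 12*c) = (c - 4)*(c - 1)*(c^3 - 4*c^2 + 3*c) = (c - 4)*(c - 1)^2*(c^2 - 3*c) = c*(c - 4)*(c - 1)^2*(c - 3)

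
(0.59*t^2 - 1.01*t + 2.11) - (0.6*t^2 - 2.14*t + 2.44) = -0.01*t^2 + 1.13*t - 0.33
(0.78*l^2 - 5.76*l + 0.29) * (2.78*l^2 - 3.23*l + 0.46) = 2.1684*l^4 - 18.5322*l^3 + 19.7698*l^2 - 3.5863*l + 0.1334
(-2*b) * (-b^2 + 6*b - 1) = 2*b^3 - 12*b^2 + 2*b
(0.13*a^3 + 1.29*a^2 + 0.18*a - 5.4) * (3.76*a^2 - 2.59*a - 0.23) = 0.4888*a^5 + 4.5137*a^4 - 2.6942*a^3 - 21.0669*a^2 + 13.9446*a + 1.242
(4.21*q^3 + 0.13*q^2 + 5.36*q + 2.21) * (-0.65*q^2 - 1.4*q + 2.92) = -2.7365*q^5 - 5.9785*q^4 + 8.6272*q^3 - 8.5609*q^2 + 12.5572*q + 6.4532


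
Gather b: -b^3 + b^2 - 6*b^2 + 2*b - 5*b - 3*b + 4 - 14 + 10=-b^3 - 5*b^2 - 6*b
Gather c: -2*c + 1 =1 - 2*c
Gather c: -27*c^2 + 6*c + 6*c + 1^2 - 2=-27*c^2 + 12*c - 1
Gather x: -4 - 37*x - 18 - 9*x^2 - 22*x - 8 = -9*x^2 - 59*x - 30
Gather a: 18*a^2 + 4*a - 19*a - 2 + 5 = 18*a^2 - 15*a + 3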